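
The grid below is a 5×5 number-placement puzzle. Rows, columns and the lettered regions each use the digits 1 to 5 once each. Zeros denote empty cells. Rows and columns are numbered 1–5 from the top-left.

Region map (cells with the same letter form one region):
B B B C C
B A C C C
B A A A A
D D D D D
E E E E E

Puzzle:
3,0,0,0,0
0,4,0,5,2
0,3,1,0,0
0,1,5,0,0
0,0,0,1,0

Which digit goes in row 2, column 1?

row 1, column 4 = 4: row 1 has {3}; col 4 has {1,5}; region has {2,5} → only 4 remains.
row 1, column 5 = 1: row 1 has {3,4}; col 5 has {2}; region has {2,4,5} → only 1 remains.
row 2, column 1 = 1: row 2 has {2,4,5}; col 1 has {3}; region has {3} → only 1 remains.

1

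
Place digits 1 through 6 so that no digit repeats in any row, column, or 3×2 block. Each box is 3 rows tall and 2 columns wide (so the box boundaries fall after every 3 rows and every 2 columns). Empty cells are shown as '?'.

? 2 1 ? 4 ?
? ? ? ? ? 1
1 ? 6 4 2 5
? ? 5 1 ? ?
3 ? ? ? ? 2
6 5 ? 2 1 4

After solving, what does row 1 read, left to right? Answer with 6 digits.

521346

row 1, column 1 = 5: row 1 has {1,2,4}; col 1 has {1,3,6}; box has {1,2} → only 5 remains.
row 1, column 4 = 3: row 1 has {1,2,4,5}; col 4 has {1,2,4}; box has {1,4,6} → only 3 remains.
row 1, column 6 = 6: row 1 has {1,2,3,4,5}; col 6 has {1,2,4,5}; box has {1,2,4,5} → only 6 remains.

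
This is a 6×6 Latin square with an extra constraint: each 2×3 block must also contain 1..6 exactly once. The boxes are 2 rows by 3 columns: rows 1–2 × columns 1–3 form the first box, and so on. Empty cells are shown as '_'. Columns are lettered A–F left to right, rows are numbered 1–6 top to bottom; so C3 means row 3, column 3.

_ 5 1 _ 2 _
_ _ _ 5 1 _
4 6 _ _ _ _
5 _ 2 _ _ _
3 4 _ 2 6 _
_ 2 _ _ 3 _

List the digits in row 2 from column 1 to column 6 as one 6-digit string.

234516

A1 = 6 (sole candidate).
A2 = 2: row 2 has {1,5}; col 1 has {3,4,5,6}; box has {1,5,6} → only 2 remains.
B2 = 3: row 2 has {1,2,5}; col 2 has {2,4,5,6}; box has {1,2,5,6} → only 3 remains.
C2 = 4: row 2 has {1,2,3,5}; col 3 has {1,2}; box has {1,2,3,5,6} → only 4 remains.
F2 = 6: row 2 has {1,2,3,4,5}; col 6 has {}; box has {1,2,5} → only 6 remains.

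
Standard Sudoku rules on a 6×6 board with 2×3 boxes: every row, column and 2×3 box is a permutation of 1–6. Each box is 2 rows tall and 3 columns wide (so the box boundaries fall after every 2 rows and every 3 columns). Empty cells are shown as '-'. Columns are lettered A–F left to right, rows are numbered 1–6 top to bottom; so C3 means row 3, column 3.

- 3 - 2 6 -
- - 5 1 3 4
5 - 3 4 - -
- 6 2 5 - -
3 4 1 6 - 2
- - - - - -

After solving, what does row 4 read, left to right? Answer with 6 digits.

462513

C1 = 4: row 1 has {2,3,6}; col 3 has {1,2,3,5}; box has {3,5} → only 4 remains.
F1 = 5: row 1 has {2,3,4,6}; col 6 has {2,4}; box has {1,2,3,4,6} → only 5 remains.
B2 = 2: row 2 has {1,3,4,5}; col 2 has {3,4,6}; box has {3,4,5} → only 2 remains.
B3 = 1: row 3 has {3,4,5}; col 2 has {2,3,4,6}; box has {2,3,5,6} → only 1 remains.
E3 = 2: row 3 has {1,3,4,5}; col 5 has {3,6}; box has {4,5} → only 2 remains.
F3 = 6: row 3 has {1,2,3,4,5}; col 6 has {2,4,5}; box has {2,4,5} → only 6 remains.
A4 = 4: row 4 has {2,5,6}; col 1 has {3,5}; box has {1,2,3,5,6} → only 4 remains.
E4 = 1: row 4 has {2,4,5,6}; col 5 has {2,3,6}; box has {2,4,5,6} → only 1 remains.
F4 = 3: row 4 has {1,2,4,5,6}; col 6 has {2,4,5,6}; box has {1,2,4,5,6} → only 3 remains.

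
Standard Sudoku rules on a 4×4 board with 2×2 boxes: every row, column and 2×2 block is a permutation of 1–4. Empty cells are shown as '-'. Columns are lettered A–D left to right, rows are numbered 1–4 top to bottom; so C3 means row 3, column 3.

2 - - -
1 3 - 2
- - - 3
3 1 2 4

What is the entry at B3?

B1 = 4: row 1 has {2}; col 2 has {1,3}; box has {1,2,3} → only 4 remains.
D1 = 1: row 1 has {2,4}; col 4 has {2,3,4}; box has {2} → only 1 remains.
C2 = 4: row 2 has {1,2,3}; col 3 has {2}; box has {1,2} → only 4 remains.
A3 = 4: row 3 has {3}; col 1 has {1,2,3}; box has {1,3} → only 4 remains.
B3 = 2: row 3 has {3,4}; col 2 has {1,3,4}; box has {1,3,4} → only 2 remains.

2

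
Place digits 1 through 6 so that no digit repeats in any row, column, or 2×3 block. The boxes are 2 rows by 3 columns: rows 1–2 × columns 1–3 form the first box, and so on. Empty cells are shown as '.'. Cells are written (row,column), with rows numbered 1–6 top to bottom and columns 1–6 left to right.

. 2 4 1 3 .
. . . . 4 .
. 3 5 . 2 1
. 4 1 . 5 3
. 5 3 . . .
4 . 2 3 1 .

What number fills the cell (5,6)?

(2,3) = 6 (sole candidate).
(3,1) = 6 (sole candidate).
(3,4) = 4 (sole candidate).
(4,1) = 2 (sole candidate).
(4,4) = 6 (sole candidate).
(5,1) = 1 (sole candidate).
(5,4) = 2 (sole candidate).
(5,5) = 6 (sole candidate).
(5,6) = 4: row 5 has {1,2,3,5,6}; col 6 has {1,3}; box has {1,2,3,6} → only 4 remains.

4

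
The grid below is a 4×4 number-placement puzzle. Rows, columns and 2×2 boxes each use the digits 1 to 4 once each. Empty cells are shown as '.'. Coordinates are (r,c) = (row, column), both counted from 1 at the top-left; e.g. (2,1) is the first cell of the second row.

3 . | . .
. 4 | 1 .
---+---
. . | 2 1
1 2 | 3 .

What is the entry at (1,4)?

2

(1,2) = 1 (sole candidate).
(1,3) = 4 (sole candidate).
(1,4) = 2: row 1 has {1,3,4}; col 4 has {1}; box has {1,4} → only 2 remains.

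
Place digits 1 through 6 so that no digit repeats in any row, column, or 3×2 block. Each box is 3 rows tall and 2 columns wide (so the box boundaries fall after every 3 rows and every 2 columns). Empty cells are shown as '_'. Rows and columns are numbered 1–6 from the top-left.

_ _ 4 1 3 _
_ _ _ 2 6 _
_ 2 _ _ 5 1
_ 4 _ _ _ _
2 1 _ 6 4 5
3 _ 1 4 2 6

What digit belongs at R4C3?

R1C6 = 2: row 1 has {1,3,4}; col 6 has {1,5,6}; box has {1,3,5,6} → only 2 remains.
R2C6 = 4: row 2 has {2,6}; col 6 has {1,2,5,6}; box has {1,2,3,5,6} → only 4 remains.
R3C4 = 3: row 3 has {1,2,5}; col 4 has {1,2,4,6}; box has {1,2,4} → only 3 remains.
R4C4 = 5: row 4 has {4}; col 4 has {1,2,3,4,6}; box has {1,4,6} → only 5 remains.
R4C5 = 1: row 4 has {4,5}; col 5 has {2,3,4,5,6}; box has {2,4,5,6} → only 1 remains.
R4C6 = 3: row 4 has {1,4,5}; col 6 has {1,2,4,5,6}; box has {1,2,4,5,6} → only 3 remains.
R5C3 = 3: row 5 has {1,2,4,5,6}; col 3 has {1,4}; box has {1,4,5,6} → only 3 remains.
R6C2 = 5: row 6 has {1,2,3,4,6}; col 2 has {1,2,4}; box has {1,2,3,4} → only 5 remains.
R1C2 = 6: row 1 has {1,2,3,4}; col 2 has {1,2,4,5}; box has {2} → only 6 remains.
R2C2 = 3: row 2 has {2,4,6}; col 2 has {1,2,4,5,6}; box has {2,6} → only 3 remains.
R2C3 = 5: row 2 has {2,3,4,6}; col 3 has {1,3,4}; box has {1,2,3,4} → only 5 remains.
R3C1 = 4: row 3 has {1,2,3,5}; col 1 has {2,3}; box has {2,3,6} → only 4 remains.
R3C3 = 6: row 3 has {1,2,3,4,5}; col 3 has {1,3,4,5}; box has {1,2,3,4,5} → only 6 remains.
R4C1 = 6: row 4 has {1,3,4,5}; col 1 has {2,3,4}; box has {1,2,3,4,5} → only 6 remains.
R4C3 = 2: row 4 has {1,3,4,5,6}; col 3 has {1,3,4,5,6}; box has {1,3,4,5,6} → only 2 remains.

2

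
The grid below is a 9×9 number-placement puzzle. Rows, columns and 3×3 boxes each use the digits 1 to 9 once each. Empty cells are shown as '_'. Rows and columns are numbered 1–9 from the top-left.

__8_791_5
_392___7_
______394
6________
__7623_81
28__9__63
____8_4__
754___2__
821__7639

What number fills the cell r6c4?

r1c1 = 4 (sole candidate).
r1c2 = 6 (sole candidate).
r1c4 = 3 (sole candidate).
r1c8 = 2 (sole candidate).
r2c7 = 8 (sole candidate).
r2c9 = 6 (sole candidate).
r6c3 = 5 (sole candidate).
r6c7 = 7 (sole candidate).
r7c2 = 9 (sole candidate).
r7c9 = 7 (sole candidate).
r8c8 = 1 (sole candidate).
r8c9 = 8 (sole candidate).
r3c3 = 2 (sole candidate).
r4c3 = 3 (sole candidate).
r4c9 = 2 (sole candidate).
r5c1 = 9 (sole candidate).
r5c2 = 4 (sole candidate).
r5c7 = 5 (sole candidate).
r7c1 = 3 (sole candidate).
r7c3 = 6 (sole candidate).
r7c8 = 5 (sole candidate).
r8c4 = 9 (sole candidate).
r8c6 = 6 (sole candidate).
r4c2 = 1 (sole candidate).
r4c7 = 9 (sole candidate).
r4c8 = 4 (sole candidate).
r7c4 = 1 (sole candidate).
r7c6 = 2 (sole candidate).
r8c5 = 3 (sole candidate).
r3c2 = 7 (sole candidate).
r4c5 = 5 (sole candidate).
r4c6 = 8 (sole candidate).
r6c4 = 4: row 6 has {2,3,5,6,7,8,9}; col 4 has {1,2,3,6,9}; box has {2,3,5,6,8,9} → only 4 remains.

4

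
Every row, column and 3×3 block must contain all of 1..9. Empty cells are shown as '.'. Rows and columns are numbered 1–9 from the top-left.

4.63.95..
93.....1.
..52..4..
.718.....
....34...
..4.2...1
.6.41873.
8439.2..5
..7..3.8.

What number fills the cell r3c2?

r8c8 = 6 (sole candidate).
r8c5 = 7 (sole candidate).
r8c7 = 1 (sole candidate).
r1c5 = 8 (sole candidate).
r3c5 = 6 (sole candidate).
r9c5 = 5 (sole candidate).
r2c5 = 4 (sole candidate).
r4c5 = 9 (sole candidate).
r9c4 = 6 (sole candidate).
r1c2 = 1 (hidden single in row 1).
r3c1 = 7 (sole candidate).
r3c2 = 8: row 3 has {2,4,5,6,7}; col 2 has {1,3,4,6,7}; box has {1,3,4,5,6,7,9} → only 8 remains.

8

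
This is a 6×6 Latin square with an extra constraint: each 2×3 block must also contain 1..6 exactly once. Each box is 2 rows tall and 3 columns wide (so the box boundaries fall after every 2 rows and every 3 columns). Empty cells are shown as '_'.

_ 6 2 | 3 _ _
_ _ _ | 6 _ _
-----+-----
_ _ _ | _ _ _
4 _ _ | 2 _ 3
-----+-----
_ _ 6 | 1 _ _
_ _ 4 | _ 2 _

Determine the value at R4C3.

5

R6C4 = 5: row 6 has {2,4}; col 4 has {1,2,3,6}; box has {1,2} → only 5 remains.
R6C6 = 6: row 6 has {2,4,5}; col 6 has {3}; box has {1,2,5} → only 6 remains.
R3C4 = 4: row 3 has {}; col 4 has {1,2,3,5,6}; box has {2,3} → only 4 remains.
R5C6 = 4: row 5 has {1,6}; col 6 has {3,6}; box has {1,2,5,6} → only 4 remains.
R5C5 = 3: row 5 has {1,4,6}; col 5 has {2}; box has {1,2,4,5,6} → only 3 remains.
R1C5 = 4: in row 1, 4 can only go here (every other open cell in that row sees a 4).
R2C6 = 2: in row 2, 2 can only go here (every other open cell in that row sees a 2).
R2C2 = 4: in row 2, 4 can only go here (every other open cell in that row sees a 4).
R4C5 = 6: in row 4, 6 can only go here (every other open cell in that row sees a 6).
R3C1 = 6: in row 3, 6 can only go here (every other open cell in that row sees a 6).
R3C2 = 2: in row 3, 2 can only go here (every other open cell in that row sees a 2).
R5C2 = 5: row 5 has {1,3,4,6}; col 2 has {2,4,6}; box has {4,6} → only 5 remains.
R4C2 = 1: row 4 has {2,3,4,6}; col 2 has {2,4,5,6}; box has {2,4,6} → only 1 remains.
R4C3 = 5: row 4 has {1,2,3,4,6}; col 3 has {2,4,6}; box has {1,2,4,6} → only 5 remains.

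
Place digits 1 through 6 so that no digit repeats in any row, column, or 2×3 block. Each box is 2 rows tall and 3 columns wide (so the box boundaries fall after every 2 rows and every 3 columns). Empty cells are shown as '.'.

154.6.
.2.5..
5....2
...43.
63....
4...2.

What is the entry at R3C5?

R1C6 = 3: row 1 has {1,4,5,6}; col 6 has {2}; box has {5,6} → only 3 remains.
R2C1 = 3: row 2 has {2,5}; col 1 has {1,4,5,6}; box has {1,2,4,5} → only 3 remains.
R2C3 = 6: row 2 has {2,3,5}; col 3 has {4}; box has {1,2,3,4,5} → only 6 remains.
R3C5 = 1: row 3 has {2,5}; col 5 has {2,3,6}; box has {2,3,4} → only 1 remains.

1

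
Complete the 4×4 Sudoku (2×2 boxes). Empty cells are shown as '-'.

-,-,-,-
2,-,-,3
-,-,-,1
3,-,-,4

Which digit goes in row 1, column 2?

row 1, column 4 = 2: row 1 has {}; col 4 has {1,3,4}; box has {3} → only 2 remains.
row 3, column 1 = 4: row 3 has {1}; col 1 has {2,3}; box has {3} → only 4 remains.
row 3, column 2 = 2: row 3 has {1,4}; col 2 has {}; box has {3,4} → only 2 remains.
row 3, column 3 = 3: row 3 has {1,2,4}; col 3 has {}; box has {1,4} → only 3 remains.
row 4, column 2 = 1: row 4 has {3,4}; col 2 has {2}; box has {2,3,4} → only 1 remains.
row 4, column 3 = 2: row 4 has {1,3,4}; col 3 has {3}; box has {1,3,4} → only 2 remains.
row 1, column 1 = 1: row 1 has {2}; col 1 has {2,3,4}; box has {2} → only 1 remains.
row 1, column 3 = 4: row 1 has {1,2}; col 3 has {2,3}; box has {2,3} → only 4 remains.
row 2, column 2 = 4: row 2 has {2,3}; col 2 has {1,2}; box has {1,2} → only 4 remains.
row 2, column 3 = 1: row 2 has {2,3,4}; col 3 has {2,3,4}; box has {2,3,4} → only 1 remains.
row 1, column 2 = 3: row 1 has {1,2,4}; col 2 has {1,2,4}; box has {1,2,4} → only 3 remains.

3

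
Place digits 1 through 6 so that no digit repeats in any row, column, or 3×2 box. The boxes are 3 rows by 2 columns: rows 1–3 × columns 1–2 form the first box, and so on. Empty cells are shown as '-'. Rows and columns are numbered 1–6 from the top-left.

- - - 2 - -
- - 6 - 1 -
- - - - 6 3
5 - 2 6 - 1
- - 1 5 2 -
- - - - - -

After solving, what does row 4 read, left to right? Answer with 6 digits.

542631

r3c4 = 1 (hidden single in column 4).
r2c6 = 2 (hidden single in column 6).
r2c2 = 5 (hidden single in row 2).
r3c3 = 5 (hidden single in row 3).
Singles propagation stalls; r4c2 is still open with candidates {3,4}.
  Try r4c2 = 3: then row 5 has no cell left for 3 — contradiction.
So r4c2 = 4.
r3c2 = 2 (sole candidate).
r4c5 = 3: row 4 has {1,2,4,5,6}; col 5 has {1,2,6}; box has {1,2} → only 3 remains.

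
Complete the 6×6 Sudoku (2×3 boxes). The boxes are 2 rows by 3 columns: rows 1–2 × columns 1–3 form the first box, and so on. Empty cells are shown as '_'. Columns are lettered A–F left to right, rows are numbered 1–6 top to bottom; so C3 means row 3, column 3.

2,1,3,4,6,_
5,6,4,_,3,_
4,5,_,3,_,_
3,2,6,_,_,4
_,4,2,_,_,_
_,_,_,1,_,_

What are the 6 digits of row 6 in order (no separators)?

635142

F1 = 5: row 1 has {1,2,3,4,6}; col 6 has {4}; box has {3,4,6} → only 5 remains.
D2 = 2: row 2 has {3,4,5,6}; col 4 has {1,3,4}; box has {3,4,5,6} → only 2 remains.
F2 = 1: row 2 has {2,3,4,5,6}; col 6 has {4,5}; box has {2,3,4,5,6} → only 1 remains.
C3 = 1: row 3 has {3,4,5}; col 3 has {2,3,4,6}; box has {2,3,4,5,6} → only 1 remains.
E3 = 2: row 3 has {1,3,4,5}; col 5 has {3,6}; box has {3,4} → only 2 remains.
F3 = 6: row 3 has {1,2,3,4,5}; col 6 has {1,4,5}; box has {2,3,4} → only 6 remains.
D4 = 5: row 4 has {2,3,4,6}; col 4 has {1,2,3,4}; box has {2,3,4,6} → only 5 remains.
E4 = 1: row 4 has {2,3,4,5,6}; col 5 has {2,3,6}; box has {2,3,4,5,6} → only 1 remains.
D5 = 6: row 5 has {2,4}; col 4 has {1,2,3,4,5}; box has {1} → only 6 remains.
E5 = 5: row 5 has {2,4,6}; col 5 has {1,2,3,6}; box has {1,6} → only 5 remains.
F5 = 3: row 5 has {2,4,5,6}; col 6 has {1,4,5,6}; box has {1,5,6} → only 3 remains.
A6 = 6: row 6 has {1}; col 1 has {2,3,4,5}; box has {2,4} → only 6 remains.
B6 = 3: row 6 has {1,6}; col 2 has {1,2,4,5,6}; box has {2,4,6} → only 3 remains.
C6 = 5: row 6 has {1,3,6}; col 3 has {1,2,3,4,6}; box has {2,3,4,6} → only 5 remains.
E6 = 4: row 6 has {1,3,5,6}; col 5 has {1,2,3,5,6}; box has {1,3,5,6} → only 4 remains.
F6 = 2: row 6 has {1,3,4,5,6}; col 6 has {1,3,4,5,6}; box has {1,3,4,5,6} → only 2 remains.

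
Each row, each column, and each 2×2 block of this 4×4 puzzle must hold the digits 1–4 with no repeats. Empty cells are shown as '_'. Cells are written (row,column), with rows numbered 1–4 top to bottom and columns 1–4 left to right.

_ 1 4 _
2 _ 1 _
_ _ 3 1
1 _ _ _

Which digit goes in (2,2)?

4

(1,1) = 3: row 1 has {1,4}; col 1 has {1,2}; box has {1,2} → only 3 remains.
(1,4) = 2: row 1 has {1,3,4}; col 4 has {1}; box has {1,4} → only 2 remains.
(2,2) = 4: row 2 has {1,2}; col 2 has {1}; box has {1,2,3} → only 4 remains.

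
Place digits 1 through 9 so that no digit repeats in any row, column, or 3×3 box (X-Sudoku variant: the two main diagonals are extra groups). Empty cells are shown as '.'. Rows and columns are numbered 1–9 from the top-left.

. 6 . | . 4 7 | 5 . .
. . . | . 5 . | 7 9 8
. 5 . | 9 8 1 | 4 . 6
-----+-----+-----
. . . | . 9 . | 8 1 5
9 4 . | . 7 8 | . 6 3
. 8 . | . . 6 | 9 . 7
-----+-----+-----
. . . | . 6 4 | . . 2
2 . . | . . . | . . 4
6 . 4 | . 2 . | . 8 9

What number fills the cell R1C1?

8

R1C9 = 1: row 1 has {4,5,6,7}; col 9 has {2,3,4,5,6,7,8,9}; box has {4,5,6,7,8,9}; anti-diagonal has {4,6,7,9} → only 1 remains.
R5C7 = 2: row 5 has {3,4,6,7,8,9}; col 7 has {4,5,7,8,9}; box has {1,3,5,6,7,8,9} → only 2 remains.
R6C8 = 4: row 6 has {6,7,8,9}; col 8 has {1,6,8,9}; box has {1,2,3,5,6,7,8,9} → only 4 remains.
R8C2 = 3: row 8 has {2,4}; col 2 has {4,5,6,8}; box has {2,4,6}; anti-diagonal has {1,4,6,7,9} → only 3 remains.
R8C5 = 1: row 8 has {2,3,4}; col 5 has {2,4,5,6,7,8,9}; box has {2,4,6} → only 1 remains.
R8C7 = 6: row 8 has {1,2,3,4}; col 7 has {2,4,5,7,8,9}; box has {2,4,8,9} → only 6 remains.
R8C8 = 5: row 8 has {1,2,3,4,6}; col 8 has {1,4,6,8,9}; box has {2,4,6,8,9}; main diagonal has {6,7,9} → only 5 remains.
R4C6 = 2: row 4 has {1,5,8,9}; col 6 has {1,4,6,7,8}; box has {6,7,8,9}; anti-diagonal has {1,3,4,6,7,9} → only 2 remains.
R6C4 = 5: row 6 has {4,6,7,8,9}; col 4 has {9}; box has {2,6,7,8,9}; anti-diagonal has {1,2,3,4,6,7,9} → only 5 remains.
R6C5 = 3: row 6 has {4,5,6,7,8,9}; col 5 has {1,2,4,5,6,7,8,9}; box has {2,5,6,7,8,9} → only 3 remains.
R7C3 = 8: row 7 has {2,4,6}; col 3 has {4}; box has {2,3,4,6}; anti-diagonal has {1,2,3,4,5,6,7,9} → only 8 remains.
R8C6 = 9: row 8 has {1,2,3,4,5,6}; col 6 has {1,2,4,6,7,8}; box has {1,2,4,6} → only 9 remains.
R2C6 = 3: row 2 has {5,7,8,9}; col 6 has {1,2,4,6,7,8,9}; box has {1,4,5,7,8,9} → only 3 remains.
R4C2 = 7: row 4 has {1,2,5,8,9}; col 2 has {3,4,5,6,8}; box has {4,8,9} → only 7 remains.
R4C4 = 4: row 4 has {1,2,5,7,8,9}; col 4 has {5,9}; box has {2,3,5,6,7,8,9}; main diagonal has {5,6,7,9} → only 4 remains.
R5C4 = 1: row 5 has {2,3,4,6,7,8,9}; col 4 has {4,5,9}; box has {2,3,4,5,6,7,8,9} → only 1 remains.
R6C1 = 1: row 6 has {3,4,5,6,7,8,9}; col 1 has {2,6,9}; box has {4,7,8,9} → only 1 remains.
R6C3 = 2: row 6 has {1,3,4,5,6,7,8,9}; col 3 has {4,8}; box has {1,4,7,8,9} → only 2 remains.
R8C3 = 7: row 8 has {1,2,3,4,5,6,9}; col 3 has {2,4,8}; box has {2,3,4,6,8} → only 7 remains.
R8C4 = 8: row 8 has {1,2,3,4,5,6,7,9}; col 4 has {1,4,5,9}; box has {1,2,4,6,9} → only 8 remains.
R9C2 = 1: row 9 has {2,4,6,8,9}; col 2 has {3,4,5,6,7,8}; box has {2,3,4,6,7,8} → only 1 remains.
R9C6 = 5: row 9 has {1,2,4,6,8,9}; col 6 has {1,2,3,4,6,7,8,9}; box has {1,2,4,6,8,9} → only 5 remains.
R9C7 = 3: row 9 has {1,2,4,5,6,8,9}; col 7 has {2,4,5,6,7,8,9}; box has {2,4,5,6,8,9} → only 3 remains.
R1C4 = 2: row 1 has {1,4,5,6,7}; col 4 has {1,4,5,8,9}; box has {1,3,4,5,7,8,9} → only 2 remains.
R1C8 = 3: row 1 has {1,2,4,5,6,7}; col 8 has {1,4,5,6,8,9}; box has {1,4,5,6,7,8,9} → only 3 remains.
R2C1 = 4: row 2 has {3,5,7,8,9}; col 1 has {1,2,6,9}; box has {5,6} → only 4 remains.
R2C2 = 2: row 2 has {3,4,5,7,8,9}; col 2 has {1,3,4,5,6,7,8}; box has {4,5,6}; main diagonal has {4,5,6,7,9} → only 2 remains.
R2C3 = 1: row 2 has {2,3,4,5,7,8,9}; col 3 has {2,4,7,8}; box has {2,4,5,6} → only 1 remains.
R2C4 = 6: row 2 has {1,2,3,4,5,7,8,9}; col 4 has {1,2,4,5,8,9}; box has {1,2,3,4,5,7,8,9} → only 6 remains.
R3C3 = 3: row 3 has {1,4,5,6,8,9}; col 3 has {1,2,4,7,8}; box has {1,2,4,5,6}; main diagonal has {2,4,5,6,7,9} → only 3 remains.
R3C8 = 2: row 3 has {1,3,4,5,6,8,9}; col 8 has {1,3,4,5,6,8,9}; box has {1,3,4,5,6,7,8,9} → only 2 remains.
R4C1 = 3: row 4 has {1,2,4,5,7,8,9}; col 1 has {1,2,4,6,9}; box has {1,2,4,7,8,9} → only 3 remains.
R4C3 = 6: row 4 has {1,2,3,4,5,7,8,9}; col 3 has {1,2,3,4,7,8}; box has {1,2,3,4,7,8,9} → only 6 remains.
R5C3 = 5: row 5 has {1,2,3,4,6,7,8,9}; col 3 has {1,2,3,4,6,7,8}; box has {1,2,3,4,6,7,8,9} → only 5 remains.
R7C1 = 5: row 7 has {2,4,6,8}; col 1 has {1,2,3,4,6,9}; box has {1,2,3,4,6,7,8} → only 5 remains.
R7C2 = 9: row 7 has {2,4,5,6,8}; col 2 has {1,2,3,4,5,6,7,8}; box has {1,2,3,4,5,6,7,8} → only 9 remains.
R7C7 = 1: row 7 has {2,4,5,6,8,9}; col 7 has {2,3,4,5,6,7,8,9}; box has {2,3,4,5,6,8,9}; main diagonal has {2,3,4,5,6,7,9} → only 1 remains.
R7C8 = 7: row 7 has {1,2,4,5,6,8,9}; col 8 has {1,2,3,4,5,6,8,9}; box has {1,2,3,4,5,6,8,9} → only 7 remains.
R9C4 = 7: row 9 has {1,2,3,4,5,6,8,9}; col 4 has {1,2,4,5,6,8,9}; box has {1,2,4,5,6,8,9} → only 7 remains.
R1C1 = 8: row 1 has {1,2,3,4,5,6,7}; col 1 has {1,2,3,4,5,6,9}; box has {1,2,3,4,5,6}; main diagonal has {1,2,3,4,5,6,7,9} → only 8 remains.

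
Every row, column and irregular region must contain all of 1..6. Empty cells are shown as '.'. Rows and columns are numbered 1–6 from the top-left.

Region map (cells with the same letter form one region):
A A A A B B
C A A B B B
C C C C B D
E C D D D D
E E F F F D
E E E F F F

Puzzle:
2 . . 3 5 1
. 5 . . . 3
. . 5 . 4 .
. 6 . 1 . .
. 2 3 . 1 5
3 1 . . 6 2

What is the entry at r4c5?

3

r1c2 = 4 (sole candidate).
r1c3 = 6 (sole candidate).
r2c3 = 1 (sole candidate).
r2c5 = 2 (sole candidate).
r3c1 = 1 (sole candidate).
r3c2 = 3 (sole candidate).
r3c4 = 2 (sole candidate).
r3c6 = 6 (sole candidate).
r4c5 = 3: row 4 has {1,6}; col 5 has {1,2,4,5,6}; region has {1,5,6} → only 3 remains.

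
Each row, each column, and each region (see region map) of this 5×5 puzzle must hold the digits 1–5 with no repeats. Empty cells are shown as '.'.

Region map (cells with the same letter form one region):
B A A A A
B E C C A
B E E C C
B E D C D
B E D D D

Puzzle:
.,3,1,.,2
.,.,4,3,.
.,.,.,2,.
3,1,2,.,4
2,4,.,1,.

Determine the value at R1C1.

R2C5 = 5: row 2 has {3,4}; col 5 has {2,4}; region has {1,2,3} → only 5 remains.
R3C2 = 5: row 3 has {2}; col 2 has {1,3,4}; region has {1,4} → only 5 remains.
R3C3 = 3: row 3 has {2,5}; col 3 has {1,2,4}; region has {1,4,5} → only 3 remains.
R3C5 = 1: row 3 has {2,3,5}; col 5 has {2,4,5}; region has {2,3,4} → only 1 remains.
R4C4 = 5: row 4 has {1,2,3,4}; col 4 has {1,2,3}; region has {1,2,3,4} → only 5 remains.
R5C3 = 5: row 5 has {1,2,4}; col 3 has {1,2,3,4}; region has {1,2,4} → only 5 remains.
R5C5 = 3: row 5 has {1,2,4,5}; col 5 has {1,2,4,5}; region has {1,2,4,5} → only 3 remains.
R1C4 = 4: row 1 has {1,2,3}; col 4 has {1,2,3,5}; region has {1,2,3,5} → only 4 remains.
R2C1 = 1: row 2 has {3,4,5}; col 1 has {2,3}; region has {2,3} → only 1 remains.
R2C2 = 2: row 2 has {1,3,4,5}; col 2 has {1,3,4,5}; region has {1,3,4,5} → only 2 remains.
R3C1 = 4: row 3 has {1,2,3,5}; col 1 has {1,2,3}; region has {1,2,3} → only 4 remains.
R1C1 = 5: row 1 has {1,2,3,4}; col 1 has {1,2,3,4}; region has {1,2,3,4} → only 5 remains.

5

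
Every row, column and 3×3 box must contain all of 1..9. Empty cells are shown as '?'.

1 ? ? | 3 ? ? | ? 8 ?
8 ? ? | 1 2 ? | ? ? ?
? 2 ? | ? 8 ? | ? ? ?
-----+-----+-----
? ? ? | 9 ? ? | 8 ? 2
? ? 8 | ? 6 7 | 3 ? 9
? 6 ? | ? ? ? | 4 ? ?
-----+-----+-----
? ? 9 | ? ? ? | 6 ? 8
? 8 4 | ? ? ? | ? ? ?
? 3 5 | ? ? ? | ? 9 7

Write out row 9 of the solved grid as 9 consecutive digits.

235648197

R1C7 = 2: in row 1, 2 can only go here (every other open cell in that row sees a 2).
R9C7 = 1: row 9 has {3,5,7,9}; col 7 has {2,3,4,6,8}; box has {6,7,8,9} → only 1 remains.
R8C7 = 5: row 8 has {4,8}; col 7 has {1,2,3,4,6,8}; box has {1,6,7,8,9} → only 5 remains.
R8C9 = 3: row 8 has {4,5,8}; col 9 has {2,7,8,9}; box has {1,5,6,7,8,9} → only 3 remains.
R9C5 = 4: row 9 has {1,3,5,7,9}; col 5 has {2,6,8}; box has {} → only 4 remains.
R8C8 = 2: row 8 has {3,4,5,8}; col 8 has {8,9}; box has {1,3,5,6,7,8,9} → only 2 remains.
R7C8 = 4: row 7 has {6,8,9}; col 8 has {2,8,9}; box has {1,2,3,5,6,7,8,9} → only 4 remains.
R4C8 = 6: in row 4, 6 can only go here (every other open cell in that row sees a 6).
R6C1 = 9: in row 6, 9 can only go here (every other open cell in that row sees a 9).
R6C3 = 2: in column 3, 2 can only go here (every other open cell in that column sees a 2).
R5C4 = 2: in row 5, 2 can only go here (every other open cell in that row sees a 2).
R6C8 = 7: in row 6, 7 can only go here (every other open cell in that row sees a 7).
R4C3 = 1: in column 3, 1 can only go here (every other open cell in that column sees a 1).
R5C8 = 1: in row 5, 1 can only go here (every other open cell in that row sees a 1).
R6C9 = 5: row 6 has {2,4,6,7,9}; col 9 has {2,3,7,8,9}; box has {1,2,3,4,6,7,8,9} → only 5 remains.
R6C4 = 8: row 6 has {2,4,5,6,7,9}; col 4 has {1,2,3,9}; box has {2,6,7,9} → only 8 remains.
R9C4 = 6: row 9 has {1,3,4,5,7,9}; col 4 has {1,2,3,8,9}; box has {4} → only 6 remains.
R8C4 = 7: row 8 has {2,3,4,5,8}; col 4 has {1,2,3,6,8,9}; box has {4,6} → only 7 remains.
R9C1 = 2: row 9 has {1,3,4,5,6,7,9}; col 1 has {1,8,9}; box has {3,4,5,8,9} → only 2 remains.
R9C6 = 8: row 9 has {1,2,3,4,5,6,7,9}; col 6 has {7}; box has {4,6,7} → only 8 remains.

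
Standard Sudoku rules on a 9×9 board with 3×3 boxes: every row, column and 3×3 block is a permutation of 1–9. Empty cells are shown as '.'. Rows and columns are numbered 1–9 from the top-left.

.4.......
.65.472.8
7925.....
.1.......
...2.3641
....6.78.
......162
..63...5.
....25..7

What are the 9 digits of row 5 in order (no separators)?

857293641

row 1, column 6 = 2 (hidden single in row 1).
row 1, column 8 = 7 (hidden single in row 1).
row 4, column 1 = 6 (hidden single in row 4).
row 4, column 8 = 2 (hidden single in row 4).
row 9, column 4 = 6 (hidden single in row 9).
row 1, column 9 = 6 (hidden single in row 1).
row 1, column 7 = 5 (hidden single in row 1).
row 3, column 6 = 6 (hidden single in row 3).
row 3, column 5 = 8 (hidden single in row 3).
row 3, column 8 = 1 (hidden single in row 3).
row 1, column 5 = 3 (hidden single in column 5).
row 1, column 4 = 9 (hidden single in row 1).
row 2, column 4 = 1 (sole candidate).
row 6, column 4 = 4 (sole candidate).
row 2, column 1 = 3 (sole candidate).
row 2, column 8 = 9 (sole candidate).
row 9, column 8 = 3 (sole candidate).
row 9, column 2 = 8 (sole candidate).
row 4, column 3 = 4 (hidden single in row 4).
row 6, column 6 = 1 (hidden single in row 6).
row 8, column 5 = 1 (hidden single in column 5).
row 8, column 2 = 7 (hidden single in row 8).
row 5, column 2 = 5: row 5 has {1,2,3,4,6}; col 2 has {1,4,6,7,8,9}; box has {1,4,6} → only 5 remains.
row 7, column 2 = 3 (sole candidate).
row 7, column 3 = 9 (sole candidate).
row 7, column 5 = 7 (sole candidate).
row 9, column 3 = 1 (sole candidate).
row 1, column 3 = 8 (sole candidate).
row 5, column 3 = 7: row 5 has {1,2,3,4,5,6}; col 3 has {1,2,4,5,6,8,9}; box has {1,4,5,6} → only 7 remains.
row 5, column 5 = 9: row 5 has {1,2,3,4,5,6,7}; col 5 has {1,2,3,4,6,7,8}; box has {1,2,3,4,6} → only 9 remains.
row 6, column 2 = 2 (sole candidate).
row 6, column 3 = 3 (sole candidate).
row 7, column 4 = 8 (sole candidate).
row 7, column 6 = 4 (sole candidate).
row 8, column 6 = 9 (sole candidate).
row 8, column 9 = 4 (sole candidate).
row 9, column 1 = 4 (sole candidate).
row 9, column 7 = 9 (sole candidate).
row 1, column 1 = 1 (sole candidate).
row 3, column 9 = 3 (sole candidate).
row 4, column 4 = 7 (sole candidate).
row 4, column 5 = 5 (sole candidate).
row 4, column 6 = 8 (sole candidate).
row 4, column 7 = 3 (sole candidate).
row 4, column 9 = 9 (sole candidate).
row 5, column 1 = 8: row 5 has {1,2,3,4,5,6,7,9}; col 1 has {1,3,4,6,7}; box has {1,2,3,4,5,6,7} → only 8 remains.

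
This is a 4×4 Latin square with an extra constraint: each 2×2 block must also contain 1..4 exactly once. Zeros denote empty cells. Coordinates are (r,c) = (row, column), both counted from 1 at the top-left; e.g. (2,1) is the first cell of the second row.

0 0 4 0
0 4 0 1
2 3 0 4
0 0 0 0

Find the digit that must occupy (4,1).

(2,1) = 3 (sole candidate).
(2,3) = 2 (sole candidate).
(3,3) = 1 (sole candidate).
(4,2) = 1 (sole candidate).
(4,3) = 3 (sole candidate).
(4,4) = 2 (sole candidate).
(1,1) = 1 (sole candidate).
(1,2) = 2 (sole candidate).
(1,4) = 3 (sole candidate).
(4,1) = 4: row 4 has {1,2,3}; col 1 has {1,2,3}; box has {1,2,3} → only 4 remains.

4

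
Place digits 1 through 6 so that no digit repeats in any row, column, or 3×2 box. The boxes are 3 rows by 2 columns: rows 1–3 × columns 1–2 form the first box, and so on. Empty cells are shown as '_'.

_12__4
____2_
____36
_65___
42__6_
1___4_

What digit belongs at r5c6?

5

r1c5 = 5 (sole candidate).
r2c6 = 1 (sole candidate).
r4c1 = 3 (sole candidate).
r4c5 = 1 (sole candidate).
r4c6 = 2 (sole candidate).
r6c2 = 5 (sole candidate).
r6c6 = 3 (sole candidate).
r1c1 = 6 (sole candidate).
r1c4 = 3 (sole candidate).
r2c1 = 5 (sole candidate).
r3c1 = 2 (sole candidate).
r3c2 = 4 (sole candidate).
r3c3 = 1 (sole candidate).
r3c4 = 5 (sole candidate).
r4c4 = 4 (sole candidate).
r5c3 = 3 (sole candidate).
r5c4 = 1 (sole candidate).
r5c6 = 5: row 5 has {1,2,3,4,6}; col 6 has {1,2,3,4,6}; box has {1,2,3,4,6} → only 5 remains.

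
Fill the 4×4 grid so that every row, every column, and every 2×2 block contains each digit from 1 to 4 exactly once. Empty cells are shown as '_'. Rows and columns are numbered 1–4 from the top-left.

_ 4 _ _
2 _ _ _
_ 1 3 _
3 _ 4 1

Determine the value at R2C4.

4

R1C1 = 1 (sole candidate).
R1C3 = 2 (sole candidate).
R1C4 = 3 (sole candidate).
R2C2 = 3 (sole candidate).
R2C3 = 1 (sole candidate).
R2C4 = 4: row 2 has {1,2,3}; col 4 has {1,3}; box has {1,2,3} → only 4 remains.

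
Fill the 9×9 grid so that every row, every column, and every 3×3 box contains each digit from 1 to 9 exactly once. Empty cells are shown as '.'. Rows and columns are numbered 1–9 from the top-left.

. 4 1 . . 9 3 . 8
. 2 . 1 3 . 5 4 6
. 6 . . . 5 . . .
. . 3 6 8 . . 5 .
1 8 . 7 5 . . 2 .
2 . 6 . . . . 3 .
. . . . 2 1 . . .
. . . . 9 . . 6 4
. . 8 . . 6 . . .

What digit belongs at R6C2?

5

R1C4 = 2 (sole candidate).
R1C8 = 7 (sole candidate).
R5C9 = 9 (sole candidate).
R6C6 = 4 (sole candidate).
R1C1 = 5 (sole candidate).
R1C5 = 6 (sole candidate).
R4C6 = 2 (sole candidate).
R5C3 = 4 (sole candidate).
R5C6 = 3 (sole candidate).
R5C7 = 6 (sole candidate).
R6C4 = 9 (sole candidate).
R6C5 = 1 (sole candidate).
R6C9 = 7 (sole candidate).
R4C9 = 1 (sole candidate).
R6C2 = 5: row 6 has {1,2,3,4,6,7,9}; col 2 has {2,4,6,8}; box has {1,2,3,4,6,8} → only 5 remains.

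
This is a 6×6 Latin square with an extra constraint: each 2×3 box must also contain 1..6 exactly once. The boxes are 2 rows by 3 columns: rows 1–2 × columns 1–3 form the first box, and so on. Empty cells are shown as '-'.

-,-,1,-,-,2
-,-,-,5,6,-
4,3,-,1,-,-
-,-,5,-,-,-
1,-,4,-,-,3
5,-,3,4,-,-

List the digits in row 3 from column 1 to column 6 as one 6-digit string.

r1c4 = 3: row 1 has {1,2}; col 4 has {1,4,5}; box has {2,5,6} → only 3 remains.
r1c5 = 4: row 1 has {1,2,3}; col 5 has {6}; box has {2,3,5,6} → only 4 remains.
r2c3 = 2: row 2 has {5,6}; col 3 has {1,3,4,5}; box has {1} → only 2 remains.
r2c6 = 1: row 2 has {2,5,6}; col 6 has {2,3}; box has {2,3,4,5,6} → only 1 remains.
r3c3 = 6: row 3 has {1,3,4}; col 3 has {1,2,3,4,5}; box has {3,4,5} → only 6 remains.
r3c6 = 5: row 3 has {1,3,4,6}; col 6 has {1,2,3}; box has {1} → only 5 remains.
r4c1 = 2: row 4 has {5}; col 1 has {1,4,5}; box has {3,4,5,6} → only 2 remains.
r4c2 = 1: row 4 has {2,5}; col 2 has {3}; box has {2,3,4,5,6} → only 1 remains.
r4c4 = 6: row 4 has {1,2,5}; col 4 has {1,3,4,5}; box has {1,5} → only 6 remains.
r4c5 = 3: row 4 has {1,2,5,6}; col 5 has {4,6}; box has {1,5,6} → only 3 remains.
r4c6 = 4: row 4 has {1,2,3,5,6}; col 6 has {1,2,3,5}; box has {1,3,5,6} → only 4 remains.
r5c4 = 2: row 5 has {1,3,4}; col 4 has {1,3,4,5,6}; box has {3,4} → only 2 remains.
r5c5 = 5: row 5 has {1,2,3,4}; col 5 has {3,4,6}; box has {2,3,4} → only 5 remains.
r6c5 = 1: row 6 has {3,4,5}; col 5 has {3,4,5,6}; box has {2,3,4,5} → only 1 remains.
r6c6 = 6: row 6 has {1,3,4,5}; col 6 has {1,2,3,4,5}; box has {1,2,3,4,5} → only 6 remains.
r1c1 = 6: row 1 has {1,2,3,4}; col 1 has {1,2,4,5}; box has {1,2} → only 6 remains.
r1c2 = 5: row 1 has {1,2,3,4,6}; col 2 has {1,3}; box has {1,2,6} → only 5 remains.
r2c1 = 3: row 2 has {1,2,5,6}; col 1 has {1,2,4,5,6}; box has {1,2,5,6} → only 3 remains.
r2c2 = 4: row 2 has {1,2,3,5,6}; col 2 has {1,3,5}; box has {1,2,3,5,6} → only 4 remains.
r3c5 = 2: row 3 has {1,3,4,5,6}; col 5 has {1,3,4,5,6}; box has {1,3,4,5,6} → only 2 remains.

436125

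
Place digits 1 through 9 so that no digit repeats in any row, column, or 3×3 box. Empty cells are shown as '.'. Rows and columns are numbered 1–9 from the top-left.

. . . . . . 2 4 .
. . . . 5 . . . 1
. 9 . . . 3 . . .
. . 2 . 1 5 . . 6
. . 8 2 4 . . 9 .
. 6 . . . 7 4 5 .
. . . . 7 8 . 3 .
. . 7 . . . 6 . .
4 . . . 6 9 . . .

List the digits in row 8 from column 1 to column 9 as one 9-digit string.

587432619

R5C6 = 6: row 5 has {2,4,8,9}; col 6 has {3,5,7,8,9}; box has {1,2,4,5,7} → only 6 remains.
R1C6 = 1: row 1 has {2,4}; col 6 has {3,5,6,7,8,9}; box has {3,5} → only 1 remains.
R4C2 = 4: in row 4, 4 can only go here (every other open cell in that row sees a 4).
R6C9 = 2: in row 6, 2 can only go here (every other open cell in that row sees a 2).
R5C7 = 1: in box 6, 1 can only go here (every other open cell in that box sees a 1).
Singles propagation stalls; R8C8 is still open with candidates {1,2,8}.
  Try R8C8 = 2: then box 8 has no cell left for 2 — contradiction.
  Try R8C8 = 8: this forces R4C8=7, R5C9=3, R2C8=6; then R3C8 has no candidate left — contradiction.
So R8C8 = 1.
R9C8 = 2 (hidden single in column 8).
Singles propagation stalls before every target cell is settled. Branch on R7C7 (candidates {5,9}).
  Try R7C7 = 9: this forces R2C4=9, R1C5=8, R3C5=2, R8C5=3, R2C6=4, R6C5=9; then column 3 has no cell left for 9 — contradiction.
So R7C7 = 5.
R2C7 = 9 (hidden single in column 7).
R4C7 = 3 (hidden single in column 7).
R5C9 = 7 (sole candidate).
R9C9 = 8 (sole candidate).
R3C9 = 5 (sole candidate).
R4C8 = 8 (sole candidate).
R9C7 = 7 (sole candidate).
R1C9 = 3 (sole candidate).
R3C7 = 8 (sole candidate).
R4C4 = 9 (sole candidate).
R3C5 = 2 (sole candidate).
R4C1 = 7 (sole candidate).
R8C5 = 3: row 8 has {1,6,7}; col 5 has {1,2,4,5,6,7}; box has {6,7,8,9} → only 3 remains.
R2C6 = 4 (sole candidate).
R6C5 = 8 (sole candidate).
R8C6 = 2: row 8 has {1,3,6,7}; col 6 has {1,3,4,5,6,7,8,9}; box has {3,6,7,8,9} → only 2 remains.
R1C5 = 9 (sole candidate).
R6C4 = 3 (sole candidate).
R3C3 = 4 (hidden single in row 3).
R3C1 = 1 (hidden single in row 3).
R6C1 = 9 (sole candidate).
R6C3 = 1 (sole candidate).
R8C9 = 9: in row 8, 9 can only go here (every other open cell in that row sees a 9).
R7C9 = 4 (sole candidate).
R7C4 = 1 (sole candidate).
R9C4 = 5 (sole candidate).
R7C2 = 2 (sole candidate).
R8C4 = 4: row 8 has {1,2,3,6,7,9}; col 4 has {1,2,3,5,9}; box has {1,2,3,5,6,7,8,9} → only 4 remains.
R9C3 = 3 (sole candidate).
R2C3 = 6 (sole candidate).
R2C8 = 7 (sole candidate).
R3C8 = 6 (sole candidate).
R7C1 = 6 (sole candidate).
R7C3 = 9 (sole candidate).
R9C2 = 1 (sole candidate).
R1C3 = 5 (sole candidate).
R2C4 = 8 (sole candidate).
R3C4 = 7 (sole candidate).
R1C1 = 8 (sole candidate).
R1C2 = 7 (sole candidate).
R1C4 = 6 (sole candidate).
R2C2 = 3 (sole candidate).
R5C2 = 5 (sole candidate).
R8C1 = 5: row 8 has {1,2,3,4,6,7,9}; col 1 has {1,4,6,7,8,9}; box has {1,2,3,4,6,7,9} → only 5 remains.
R8C2 = 8: row 8 has {1,2,3,4,5,6,7,9}; col 2 has {1,2,3,4,5,6,7,9}; box has {1,2,3,4,5,6,7,9} → only 8 remains.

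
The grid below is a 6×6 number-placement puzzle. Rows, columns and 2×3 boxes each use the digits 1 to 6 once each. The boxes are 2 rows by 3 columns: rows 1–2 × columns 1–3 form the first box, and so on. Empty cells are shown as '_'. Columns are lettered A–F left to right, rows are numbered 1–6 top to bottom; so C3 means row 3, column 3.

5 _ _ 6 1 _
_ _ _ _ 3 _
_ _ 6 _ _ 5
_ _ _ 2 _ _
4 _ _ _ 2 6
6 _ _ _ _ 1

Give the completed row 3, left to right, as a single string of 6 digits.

326145

E3 = 4: row 3 has {5,6}; col 5 has {1,2,3}; box has {2,5} → only 4 remains.
E4 = 6 (sole candidate).
F4 = 3 (sole candidate).
E6 = 5 (sole candidate).
D3 = 1: row 3 has {4,5,6}; col 4 has {2,6}; box has {2,3,4,5,6} → only 1 remains.
A4 = 1 (sole candidate).
D5 = 3 (sole candidate).
D6 = 4 (sole candidate).
A2 = 2 (sole candidate).
D2 = 5 (sole candidate).
F2 = 4 (sole candidate).
A3 = 3: row 3 has {1,4,5,6}; col 1 has {1,2,4,5,6}; box has {1,6} → only 3 remains.
B3 = 2: row 3 has {1,3,4,5,6}; col 2 has {}; box has {1,3,6} → only 2 remains.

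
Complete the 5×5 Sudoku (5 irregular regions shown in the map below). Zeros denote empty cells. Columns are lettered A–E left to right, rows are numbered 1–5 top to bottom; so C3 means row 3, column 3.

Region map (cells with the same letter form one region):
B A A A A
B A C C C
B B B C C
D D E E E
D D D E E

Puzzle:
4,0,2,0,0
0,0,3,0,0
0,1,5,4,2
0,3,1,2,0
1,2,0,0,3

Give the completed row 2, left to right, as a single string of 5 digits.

B1 = 5 (sole candidate).
E1 = 1 (sole candidate).
A2 = 2: row 2 has {3}; col 1 has {1,4}; region has {1,4,5} → only 2 remains.
B2 = 4: row 2 has {2,3}; col 2 has {1,2,3,5}; region has {1,2,5} → only 4 remains.
E2 = 5: row 2 has {2,3,4}; col 5 has {1,2,3}; region has {2,3,4} → only 5 remains.
A3 = 3 (sole candidate).
A4 = 5 (sole candidate).
E4 = 4 (sole candidate).
C5 = 4 (sole candidate).
D5 = 5 (sole candidate).
D1 = 3 (sole candidate).
D2 = 1: row 2 has {2,3,4,5}; col 4 has {2,3,4,5}; region has {2,3,4,5} → only 1 remains.

24315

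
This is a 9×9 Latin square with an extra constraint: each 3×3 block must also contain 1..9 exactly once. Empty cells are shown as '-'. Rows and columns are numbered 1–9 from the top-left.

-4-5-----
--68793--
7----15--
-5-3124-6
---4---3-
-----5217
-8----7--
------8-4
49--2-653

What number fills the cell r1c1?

8

r5c7 = 9 (sole candidate).
r1c7 = 1 (sole candidate).
r2c9 = 2 (sole candidate).
r4c8 = 8 (sole candidate).
r5c9 = 5 (sole candidate).
r2c2 = 1 (sole candidate).
r2c8 = 4 (sole candidate).
r4c1 = 9 (sole candidate).
r4c3 = 7 (sole candidate).
r9c3 = 1 (sole candidate).
r9c4 = 7 (sole candidate).
r9c6 = 8 (sole candidate).
r2c1 = 5 (sole candidate).
r1c8 = 7 (hidden single in row 1).
r3c5 = 4 (hidden single in row 3).
r5c1 = 1 (hidden single in row 5).
r5c6 = 7 (hidden single in row 5).
r6c3 = 4 (hidden single in row 6).
r7c6 = 4 (hidden single in row 7).
r8c4 = 1 (hidden single in row 8).
r8c2 = 7 (hidden single in row 8).
r7c9 = 1 (hidden single in row 7).
r3c4 = 2 (hidden single in column 4).
r3c2 = 3 (sole candidate).
r6c2 = 6 (sole candidate).
r6c4 = 9 (sole candidate).
r6c5 = 8 (sole candidate).
r7c4 = 6 (sole candidate).
r8c6 = 3 (sole candidate).
r1c6 = 6 (sole candidate).
r5c2 = 2 (sole candidate).
r5c3 = 8 (sole candidate).
r5c5 = 6 (sole candidate).
r6c1 = 3 (sole candidate).
r7c1 = 2 (sole candidate).
r7c8 = 9 (sole candidate).
r8c1 = 6 (sole candidate).
r8c3 = 5 (sole candidate).
r8c5 = 9 (sole candidate).
r8c8 = 2 (sole candidate).
r1c1 = 8: row 1 has {1,4,5,6,7}; col 1 has {1,2,3,4,5,6,7,9}; box has {1,3,4,5,6,7} → only 8 remains.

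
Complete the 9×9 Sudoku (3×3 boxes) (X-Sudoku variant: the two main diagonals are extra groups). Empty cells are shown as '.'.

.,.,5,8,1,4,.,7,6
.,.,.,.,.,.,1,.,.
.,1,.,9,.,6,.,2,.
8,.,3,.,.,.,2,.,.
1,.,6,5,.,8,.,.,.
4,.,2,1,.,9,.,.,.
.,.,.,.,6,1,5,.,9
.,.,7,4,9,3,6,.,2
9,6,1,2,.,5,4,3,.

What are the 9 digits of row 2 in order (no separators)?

row 4, column 6 = 7: row 4 has {2,3,8}; col 6 has {1,3,4,5,6,8,9}; box has {1,5,8,9}; anti-diagonal has {1,6,9} → only 7 remains.
row 6, column 5 = 3: row 6 has {1,2,4,9}; col 5 has {1,6,9}; box has {1,5,7,8,9} → only 3 remains.
row 7, column 4 = 7: row 7 has {1,5,6,9}; col 4 has {1,2,4,5,8,9}; box has {1,2,3,4,5,6,9} → only 7 remains.
row 7, column 8 = 8: row 7 has {1,5,6,7,9}; col 8 has {2,3,7}; box has {2,3,4,5,6,9} → only 8 remains.
row 8, column 1 = 5: row 8 has {2,3,4,6,7,9}; col 1 has {1,4,8,9}; box has {1,6,7,9} → only 5 remains.
row 8, column 2 = 8: row 8 has {2,3,4,5,6,7,9}; col 2 has {1,6}; box has {1,5,6,7,9}; anti-diagonal has {1,6,7,9} → only 8 remains.
row 8, column 8 = 1: row 8 has {2,3,4,5,6,7,8,9}; col 8 has {2,3,7,8}; box has {2,3,4,5,6,8,9}; main diagonal has {5,9} → only 1 remains.
row 9, column 5 = 8: row 9 has {1,2,3,4,5,6,9}; col 5 has {1,3,6,9}; box has {1,2,3,4,5,6,7,9} → only 8 remains.
row 9, column 9 = 7: row 9 has {1,2,3,4,5,6,8,9}; col 9 has {2,6,9}; box has {1,2,3,4,5,6,8,9}; main diagonal has {1,5,9} → only 7 remains.
row 2, column 4 = 3: row 2 has {1}; col 4 has {1,2,4,5,7,8,9}; box has {1,4,6,8,9} → only 3 remains.
row 2, column 6 = 2: row 2 has {1,3}; col 6 has {1,3,4,5,6,7,8,9}; box has {1,3,4,6,8,9} → only 2 remains.
row 3, column 7 = 3: row 3 has {1,2,6,9}; col 7 has {1,2,4,5,6}; box has {1,2,6,7}; anti-diagonal has {1,6,7,8,9} → only 3 remains.
row 4, column 4 = 6: row 4 has {2,3,7,8}; col 4 has {1,2,3,4,5,7,8,9}; box has {1,3,5,7,8,9}; main diagonal has {1,5,7,9} → only 6 remains.
row 4, column 5 = 4: row 4 has {2,3,6,7,8}; col 5 has {1,3,6,8,9}; box has {1,3,5,6,7,8,9} → only 4 remains.
row 5, column 5 = 2: row 5 has {1,5,6,8}; col 5 has {1,3,4,6,8,9}; box has {1,3,4,5,6,7,8,9}; main diagonal has {1,5,6,7,9}; anti-diagonal has {1,3,6,7,8,9} → only 2 remains.
row 7, column 3 = 4: row 7 has {1,5,6,7,8,9}; col 3 has {1,2,3,5,6,7}; box has {1,5,6,7,8,9}; anti-diagonal has {1,2,3,6,7,8,9} → only 4 remains.
row 1, column 1 = 3: row 1 has {1,4,5,6,7,8}; col 1 has {1,4,5,8,9}; box has {1,5}; main diagonal has {1,2,5,6,7,9} → only 3 remains.
row 1, column 7 = 9: row 1 has {1,3,4,5,6,7,8}; col 7 has {1,2,3,4,5,6}; box has {1,2,3,6,7} → only 9 remains.
row 2, column 2 = 4: row 2 has {1,2,3}; col 2 has {1,6,8}; box has {1,3,5}; main diagonal has {1,2,3,5,6,7,9} → only 4 remains.
row 2, column 8 = 5: row 2 has {1,2,3,4}; col 8 has {1,2,3,7,8}; box has {1,2,3,6,7,9}; anti-diagonal has {1,2,3,4,6,7,8,9} → only 5 remains.
row 2, column 9 = 8: row 2 has {1,2,3,4,5}; col 9 has {2,6,7,9}; box has {1,2,3,5,6,7,9} → only 8 remains.
row 3, column 1 = 7: row 3 has {1,2,3,6,9}; col 1 has {1,3,4,5,8,9}; box has {1,3,4,5} → only 7 remains.
row 3, column 3 = 8: row 3 has {1,2,3,6,7,9}; col 3 has {1,2,3,4,5,6,7}; box has {1,3,4,5,7}; main diagonal has {1,2,3,4,5,6,7,9} → only 8 remains.
row 3, column 5 = 5: row 3 has {1,2,3,6,7,8,9}; col 5 has {1,2,3,4,6,8,9}; box has {1,2,3,4,6,8,9} → only 5 remains.
row 3, column 9 = 4: row 3 has {1,2,3,5,6,7,8,9}; col 9 has {2,6,7,8,9}; box has {1,2,3,5,6,7,8,9} → only 4 remains.
row 4, column 8 = 9: row 4 has {2,3,4,6,7,8}; col 8 has {1,2,3,5,7,8}; box has {2} → only 9 remains.
row 5, column 7 = 7: row 5 has {1,2,5,6,8}; col 7 has {1,2,3,4,5,6,9}; box has {2,9} → only 7 remains.
row 5, column 8 = 4: row 5 has {1,2,5,6,7,8}; col 8 has {1,2,3,5,7,8,9}; box has {2,7,9} → only 4 remains.
row 5, column 9 = 3: row 5 has {1,2,4,5,6,7,8}; col 9 has {2,4,6,7,8,9}; box has {2,4,7,9} → only 3 remains.
row 6, column 7 = 8: row 6 has {1,2,3,4,9}; col 7 has {1,2,3,4,5,6,7,9}; box has {2,3,4,7,9} → only 8 remains.
row 6, column 8 = 6: row 6 has {1,2,3,4,8,9}; col 8 has {1,2,3,4,5,7,8,9}; box has {2,3,4,7,8,9} → only 6 remains.
row 6, column 9 = 5: row 6 has {1,2,3,4,6,8,9}; col 9 has {2,3,4,6,7,8,9}; box has {2,3,4,6,7,8,9} → only 5 remains.
row 7, column 1 = 2: row 7 has {1,4,5,6,7,8,9}; col 1 has {1,3,4,5,7,8,9}; box has {1,4,5,6,7,8,9} → only 2 remains.
row 7, column 2 = 3: row 7 has {1,2,4,5,6,7,8,9}; col 2 has {1,4,6,8}; box has {1,2,4,5,6,7,8,9} → only 3 remains.
row 1, column 2 = 2: row 1 has {1,3,4,5,6,7,8,9}; col 2 has {1,3,4,6,8}; box has {1,3,4,5,7,8} → only 2 remains.
row 2, column 1 = 6: row 2 has {1,2,3,4,5,8}; col 1 has {1,2,3,4,5,7,8,9}; box has {1,2,3,4,5,7,8} → only 6 remains.
row 2, column 3 = 9: row 2 has {1,2,3,4,5,6,8}; col 3 has {1,2,3,4,5,6,7,8}; box has {1,2,3,4,5,6,7,8} → only 9 remains.
row 2, column 5 = 7: row 2 has {1,2,3,4,5,6,8,9}; col 5 has {1,2,3,4,5,6,8,9}; box has {1,2,3,4,5,6,8,9} → only 7 remains.

649372158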